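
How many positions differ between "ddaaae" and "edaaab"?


Comparing "ddaaae" and "edaaab" position by position:
  Position 0: 'd' vs 'e' => DIFFER
  Position 1: 'd' vs 'd' => same
  Position 2: 'a' vs 'a' => same
  Position 3: 'a' vs 'a' => same
  Position 4: 'a' vs 'a' => same
  Position 5: 'e' vs 'b' => DIFFER
Positions that differ: 2

2


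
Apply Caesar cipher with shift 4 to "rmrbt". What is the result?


Caesar cipher: shift "rmrbt" by 4
  'r' (pos 17) + 4 = pos 21 = 'v'
  'm' (pos 12) + 4 = pos 16 = 'q'
  'r' (pos 17) + 4 = pos 21 = 'v'
  'b' (pos 1) + 4 = pos 5 = 'f'
  't' (pos 19) + 4 = pos 23 = 'x'
Result: vqvfx

vqvfx


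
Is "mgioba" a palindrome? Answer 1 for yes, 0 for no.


Input: mgioba
Reversed: aboigm
  Compare pos 0 ('m') with pos 5 ('a'): MISMATCH
  Compare pos 1 ('g') with pos 4 ('b'): MISMATCH
  Compare pos 2 ('i') with pos 3 ('o'): MISMATCH
Result: not a palindrome

0


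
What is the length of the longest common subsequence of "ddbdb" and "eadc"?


LCS of "ddbdb" and "eadc"
DP table:
           e    a    d    c
      0    0    0    0    0
  d   0    0    0    1    1
  d   0    0    0    1    1
  b   0    0    0    1    1
  d   0    0    0    1    1
  b   0    0    0    1    1
LCS length = dp[5][4] = 1

1


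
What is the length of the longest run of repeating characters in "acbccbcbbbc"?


Input: "acbccbcbbbc"
Scanning for longest run:
  Position 1 ('c'): new char, reset run to 1
  Position 2 ('b'): new char, reset run to 1
  Position 3 ('c'): new char, reset run to 1
  Position 4 ('c'): continues run of 'c', length=2
  Position 5 ('b'): new char, reset run to 1
  Position 6 ('c'): new char, reset run to 1
  Position 7 ('b'): new char, reset run to 1
  Position 8 ('b'): continues run of 'b', length=2
  Position 9 ('b'): continues run of 'b', length=3
  Position 10 ('c'): new char, reset run to 1
Longest run: 'b' with length 3

3


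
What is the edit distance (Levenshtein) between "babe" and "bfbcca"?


Computing edit distance: "babe" -> "bfbcca"
DP table:
           b    f    b    c    c    a
      0    1    2    3    4    5    6
  b   1    0    1    2    3    4    5
  a   2    1    1    2    3    4    4
  b   3    2    2    1    2    3    4
  e   4    3    3    2    2    3    4
Edit distance = dp[4][6] = 4

4


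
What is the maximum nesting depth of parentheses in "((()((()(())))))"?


Input: "((()((()(())))))"
Tracking depth:
  Position 0 '(': depth becomes 1
  Position 1 '(': depth becomes 2
  Position 2 '(': depth becomes 3
  Position 3 ')': depth becomes 2
  Position 4 '(': depth becomes 3
  Position 5 '(': depth becomes 4
  Position 6 '(': depth becomes 5
  Position 7 ')': depth becomes 4
  Position 8 '(': depth becomes 5
  Position 9 '(': depth becomes 6
  Position 10 ')': depth becomes 5
  Position 11 ')': depth becomes 4
  Position 12 ')': depth becomes 3
  Position 13 ')': depth becomes 2
  Position 14 ')': depth becomes 1
  Position 15 ')': depth becomes 0
Maximum depth reached: 6

6


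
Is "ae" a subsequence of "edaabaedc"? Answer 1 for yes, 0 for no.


Check if "ae" is a subsequence of "edaabaedc"
Greedy scan:
  Position 0 ('e'): no match needed
  Position 1 ('d'): no match needed
  Position 2 ('a'): matches sub[0] = 'a'
  Position 3 ('a'): no match needed
  Position 4 ('b'): no match needed
  Position 5 ('a'): no match needed
  Position 6 ('e'): matches sub[1] = 'e'
  Position 7 ('d'): no match needed
  Position 8 ('c'): no match needed
All 2 characters matched => is a subsequence

1


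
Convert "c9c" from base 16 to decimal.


Input: "c9c" in base 16
Positional expansion:
  Digit 'c' (value 12) x 16^2 = 3072
  Digit '9' (value 9) x 16^1 = 144
  Digit 'c' (value 12) x 16^0 = 12
Sum = 3228

3228


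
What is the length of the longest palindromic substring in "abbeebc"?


Input: "abbeebc"
Checking substrings for palindromes:
  [2:6] "beeb" (len 4) => palindrome
  [1:3] "bb" (len 2) => palindrome
  [3:5] "ee" (len 2) => palindrome
Longest palindromic substring: "beeb" with length 4

4


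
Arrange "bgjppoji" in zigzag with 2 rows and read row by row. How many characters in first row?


Zigzag "bgjppoji" into 2 rows:
Placing characters:
  'b' => row 0
  'g' => row 1
  'j' => row 0
  'p' => row 1
  'p' => row 0
  'o' => row 1
  'j' => row 0
  'i' => row 1
Rows:
  Row 0: "bjpj"
  Row 1: "gpoi"
First row length: 4

4


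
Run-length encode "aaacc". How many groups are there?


Input: aaacc
Scanning for consecutive runs:
  Group 1: 'a' x 3 (positions 0-2)
  Group 2: 'c' x 2 (positions 3-4)
Total groups: 2

2


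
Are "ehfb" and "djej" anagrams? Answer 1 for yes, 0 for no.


Strings: "ehfb", "djej"
Sorted first:  befh
Sorted second: dejj
Differ at position 0: 'b' vs 'd' => not anagrams

0


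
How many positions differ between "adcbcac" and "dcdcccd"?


Comparing "adcbcac" and "dcdcccd" position by position:
  Position 0: 'a' vs 'd' => DIFFER
  Position 1: 'd' vs 'c' => DIFFER
  Position 2: 'c' vs 'd' => DIFFER
  Position 3: 'b' vs 'c' => DIFFER
  Position 4: 'c' vs 'c' => same
  Position 5: 'a' vs 'c' => DIFFER
  Position 6: 'c' vs 'd' => DIFFER
Positions that differ: 6

6


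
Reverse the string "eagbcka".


Input: eagbcka
Reading characters right to left:
  Position 6: 'a'
  Position 5: 'k'
  Position 4: 'c'
  Position 3: 'b'
  Position 2: 'g'
  Position 1: 'a'
  Position 0: 'e'
Reversed: akcbgae

akcbgae


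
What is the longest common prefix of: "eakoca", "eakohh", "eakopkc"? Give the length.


Words: eakoca, eakohh, eakopkc
  Position 0: all 'e' => match
  Position 1: all 'a' => match
  Position 2: all 'k' => match
  Position 3: all 'o' => match
  Position 4: ('c', 'h', 'p') => mismatch, stop
LCP = "eako" (length 4)

4


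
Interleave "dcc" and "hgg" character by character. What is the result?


Interleaving "dcc" and "hgg":
  Position 0: 'd' from first, 'h' from second => "dh"
  Position 1: 'c' from first, 'g' from second => "cg"
  Position 2: 'c' from first, 'g' from second => "cg"
Result: dhcgcg

dhcgcg


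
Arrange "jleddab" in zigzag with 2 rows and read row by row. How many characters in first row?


Zigzag "jleddab" into 2 rows:
Placing characters:
  'j' => row 0
  'l' => row 1
  'e' => row 0
  'd' => row 1
  'd' => row 0
  'a' => row 1
  'b' => row 0
Rows:
  Row 0: "jedb"
  Row 1: "lda"
First row length: 4

4


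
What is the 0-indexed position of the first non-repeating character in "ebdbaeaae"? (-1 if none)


Input: ebdbaeaae
Character frequencies:
  'a': 3
  'b': 2
  'd': 1
  'e': 3
Scanning left to right for freq == 1:
  Position 0 ('e'): freq=3, skip
  Position 1 ('b'): freq=2, skip
  Position 2 ('d'): unique! => answer = 2

2


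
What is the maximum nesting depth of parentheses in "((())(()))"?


Input: "((())(()))"
Tracking depth:
  Position 0 '(': depth becomes 1
  Position 1 '(': depth becomes 2
  Position 2 '(': depth becomes 3
  Position 3 ')': depth becomes 2
  Position 4 ')': depth becomes 1
  Position 5 '(': depth becomes 2
  Position 6 '(': depth becomes 3
  Position 7 ')': depth becomes 2
  Position 8 ')': depth becomes 1
  Position 9 ')': depth becomes 0
Maximum depth reached: 3

3


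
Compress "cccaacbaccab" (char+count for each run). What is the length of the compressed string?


Input: cccaacbaccab
Runs:
  'c' x 3 => "c3"
  'a' x 2 => "a2"
  'c' x 1 => "c1"
  'b' x 1 => "b1"
  'a' x 1 => "a1"
  'c' x 2 => "c2"
  'a' x 1 => "a1"
  'b' x 1 => "b1"
Compressed: "c3a2c1b1a1c2a1b1"
Compressed length: 16

16


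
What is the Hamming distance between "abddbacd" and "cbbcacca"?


Comparing "abddbacd" and "cbbcacca" position by position:
  Position 0: 'a' vs 'c' => differ
  Position 1: 'b' vs 'b' => same
  Position 2: 'd' vs 'b' => differ
  Position 3: 'd' vs 'c' => differ
  Position 4: 'b' vs 'a' => differ
  Position 5: 'a' vs 'c' => differ
  Position 6: 'c' vs 'c' => same
  Position 7: 'd' vs 'a' => differ
Total differences (Hamming distance): 6

6


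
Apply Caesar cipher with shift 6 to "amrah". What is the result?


Caesar cipher: shift "amrah" by 6
  'a' (pos 0) + 6 = pos 6 = 'g'
  'm' (pos 12) + 6 = pos 18 = 's'
  'r' (pos 17) + 6 = pos 23 = 'x'
  'a' (pos 0) + 6 = pos 6 = 'g'
  'h' (pos 7) + 6 = pos 13 = 'n'
Result: gsxgn

gsxgn


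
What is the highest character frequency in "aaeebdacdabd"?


Input: aaeebdacdabd
Character counts:
  'a': 4
  'b': 2
  'c': 1
  'd': 3
  'e': 2
Maximum frequency: 4

4


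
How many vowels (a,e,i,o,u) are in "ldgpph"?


Input: ldgpph
Checking each character:
  'l' at position 0: consonant
  'd' at position 1: consonant
  'g' at position 2: consonant
  'p' at position 3: consonant
  'p' at position 4: consonant
  'h' at position 5: consonant
Total vowels: 0

0


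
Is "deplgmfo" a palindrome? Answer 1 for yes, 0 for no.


Input: deplgmfo
Reversed: ofmglped
  Compare pos 0 ('d') with pos 7 ('o'): MISMATCH
  Compare pos 1 ('e') with pos 6 ('f'): MISMATCH
  Compare pos 2 ('p') with pos 5 ('m'): MISMATCH
  Compare pos 3 ('l') with pos 4 ('g'): MISMATCH
Result: not a palindrome

0


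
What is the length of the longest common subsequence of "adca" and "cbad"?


LCS of "adca" and "cbad"
DP table:
           c    b    a    d
      0    0    0    0    0
  a   0    0    0    1    1
  d   0    0    0    1    2
  c   0    1    1    1    2
  a   0    1    1    2    2
LCS length = dp[4][4] = 2

2


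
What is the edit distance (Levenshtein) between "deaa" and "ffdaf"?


Computing edit distance: "deaa" -> "ffdaf"
DP table:
           f    f    d    a    f
      0    1    2    3    4    5
  d   1    1    2    2    3    4
  e   2    2    2    3    3    4
  a   3    3    3    3    3    4
  a   4    4    4    4    3    4
Edit distance = dp[4][5] = 4

4


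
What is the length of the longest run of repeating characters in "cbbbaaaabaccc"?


Input: "cbbbaaaabaccc"
Scanning for longest run:
  Position 1 ('b'): new char, reset run to 1
  Position 2 ('b'): continues run of 'b', length=2
  Position 3 ('b'): continues run of 'b', length=3
  Position 4 ('a'): new char, reset run to 1
  Position 5 ('a'): continues run of 'a', length=2
  Position 6 ('a'): continues run of 'a', length=3
  Position 7 ('a'): continues run of 'a', length=4
  Position 8 ('b'): new char, reset run to 1
  Position 9 ('a'): new char, reset run to 1
  Position 10 ('c'): new char, reset run to 1
  Position 11 ('c'): continues run of 'c', length=2
  Position 12 ('c'): continues run of 'c', length=3
Longest run: 'a' with length 4

4


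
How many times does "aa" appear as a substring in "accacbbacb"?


Searching for "aa" in "accacbbacb"
Scanning each position:
  Position 0: "ac" => no
  Position 1: "cc" => no
  Position 2: "ca" => no
  Position 3: "ac" => no
  Position 4: "cb" => no
  Position 5: "bb" => no
  Position 6: "ba" => no
  Position 7: "ac" => no
  Position 8: "cb" => no
Total occurrences: 0

0


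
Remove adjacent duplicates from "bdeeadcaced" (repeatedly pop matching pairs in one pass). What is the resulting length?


Input: bdeeadcaced
Stack-based adjacent duplicate removal:
  Read 'b': push. Stack: b
  Read 'd': push. Stack: bd
  Read 'e': push. Stack: bde
  Read 'e': matches stack top 'e' => pop. Stack: bd
  Read 'a': push. Stack: bda
  Read 'd': push. Stack: bdad
  Read 'c': push. Stack: bdadc
  Read 'a': push. Stack: bdadca
  Read 'c': push. Stack: bdadcac
  Read 'e': push. Stack: bdadcace
  Read 'd': push. Stack: bdadcaced
Final stack: "bdadcaced" (length 9)

9


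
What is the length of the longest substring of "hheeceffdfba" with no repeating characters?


Input: "hheeceffdfba"
Sliding window (track last position of each char):
  Position 0 ('h'): window [0,0] length 1 -- new best
  Position 1 ('h'): repeat (last at 0), move window start to 1
  Position 1 ('h'): window [1,1] length 1
  Position 2 ('e'): window [1,2] length 2 -- new best
  Position 3 ('e'): repeat (last at 2), move window start to 3
  Position 3 ('e'): window [3,3] length 1
  Position 4 ('c'): window [3,4] length 2
  Position 5 ('e'): repeat (last at 3), move window start to 4
  Position 5 ('e'): window [4,5] length 2
  Position 6 ('f'): window [4,6] length 3 -- new best
  Position 7 ('f'): repeat (last at 6), move window start to 7
  Position 7 ('f'): window [7,7] length 1
  Position 8 ('d'): window [7,8] length 2
  Position 9 ('f'): repeat (last at 7), move window start to 8
  Position 9 ('f'): window [8,9] length 2
  Position 10 ('b'): window [8,10] length 3
  Position 11 ('a'): window [8,11] length 4 -- new best
Longest substring with no repeats: "dfba" with length 4

4


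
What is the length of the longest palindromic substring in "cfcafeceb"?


Input: "cfcafeceb"
Checking substrings for palindromes:
  [0:3] "cfc" (len 3) => palindrome
  [5:8] "ece" (len 3) => palindrome
Longest palindromic substring: "cfc" with length 3

3


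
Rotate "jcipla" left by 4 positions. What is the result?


Input: "jcipla", rotate left by 4
First 4 characters: "jcip"
Remaining characters: "la"
Concatenate remaining + first: "la" + "jcip" = "lajcip"

lajcip


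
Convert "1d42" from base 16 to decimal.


Input: "1d42" in base 16
Positional expansion:
  Digit '1' (value 1) x 16^3 = 4096
  Digit 'd' (value 13) x 16^2 = 3328
  Digit '4' (value 4) x 16^1 = 64
  Digit '2' (value 2) x 16^0 = 2
Sum = 7490

7490


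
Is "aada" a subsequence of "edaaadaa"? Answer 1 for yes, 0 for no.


Check if "aada" is a subsequence of "edaaadaa"
Greedy scan:
  Position 0 ('e'): no match needed
  Position 1 ('d'): no match needed
  Position 2 ('a'): matches sub[0] = 'a'
  Position 3 ('a'): matches sub[1] = 'a'
  Position 4 ('a'): no match needed
  Position 5 ('d'): matches sub[2] = 'd'
  Position 6 ('a'): matches sub[3] = 'a'
  Position 7 ('a'): no match needed
All 4 characters matched => is a subsequence

1


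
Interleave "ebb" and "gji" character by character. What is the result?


Interleaving "ebb" and "gji":
  Position 0: 'e' from first, 'g' from second => "eg"
  Position 1: 'b' from first, 'j' from second => "bj"
  Position 2: 'b' from first, 'i' from second => "bi"
Result: egbjbi

egbjbi


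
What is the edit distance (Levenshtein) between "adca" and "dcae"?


Computing edit distance: "adca" -> "dcae"
DP table:
           d    c    a    e
      0    1    2    3    4
  a   1    1    2    2    3
  d   2    1    2    3    3
  c   3    2    1    2    3
  a   4    3    2    1    2
Edit distance = dp[4][4] = 2

2


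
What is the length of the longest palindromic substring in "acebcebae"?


Input: "acebcebae"
Checking substrings for palindromes:
  No multi-char palindromic substrings found
Longest palindromic substring: "a" with length 1

1


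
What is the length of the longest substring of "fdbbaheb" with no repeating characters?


Input: "fdbbaheb"
Sliding window (track last position of each char):
  Position 0 ('f'): window [0,0] length 1 -- new best
  Position 1 ('d'): window [0,1] length 2 -- new best
  Position 2 ('b'): window [0,2] length 3 -- new best
  Position 3 ('b'): repeat (last at 2), move window start to 3
  Position 3 ('b'): window [3,3] length 1
  Position 4 ('a'): window [3,4] length 2
  Position 5 ('h'): window [3,5] length 3
  Position 6 ('e'): window [3,6] length 4 -- new best
  Position 7 ('b'): repeat (last at 3), move window start to 4
  Position 7 ('b'): window [4,7] length 4
Longest substring with no repeats: "bahe" with length 4

4


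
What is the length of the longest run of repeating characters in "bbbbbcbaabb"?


Input: "bbbbbcbaabb"
Scanning for longest run:
  Position 1 ('b'): continues run of 'b', length=2
  Position 2 ('b'): continues run of 'b', length=3
  Position 3 ('b'): continues run of 'b', length=4
  Position 4 ('b'): continues run of 'b', length=5
  Position 5 ('c'): new char, reset run to 1
  Position 6 ('b'): new char, reset run to 1
  Position 7 ('a'): new char, reset run to 1
  Position 8 ('a'): continues run of 'a', length=2
  Position 9 ('b'): new char, reset run to 1
  Position 10 ('b'): continues run of 'b', length=2
Longest run: 'b' with length 5

5


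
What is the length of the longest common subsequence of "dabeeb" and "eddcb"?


LCS of "dabeeb" and "eddcb"
DP table:
           e    d    d    c    b
      0    0    0    0    0    0
  d   0    0    1    1    1    1
  a   0    0    1    1    1    1
  b   0    0    1    1    1    2
  e   0    1    1    1    1    2
  e   0    1    1    1    1    2
  b   0    1    1    1    1    2
LCS length = dp[6][5] = 2

2


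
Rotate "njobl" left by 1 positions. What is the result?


Input: "njobl", rotate left by 1
First 1 characters: "n"
Remaining characters: "jobl"
Concatenate remaining + first: "jobl" + "n" = "jobln"

jobln


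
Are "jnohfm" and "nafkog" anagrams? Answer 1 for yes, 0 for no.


Strings: "jnohfm", "nafkog"
Sorted first:  fhjmno
Sorted second: afgkno
Differ at position 0: 'f' vs 'a' => not anagrams

0


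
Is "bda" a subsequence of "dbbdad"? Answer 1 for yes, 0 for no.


Check if "bda" is a subsequence of "dbbdad"
Greedy scan:
  Position 0 ('d'): no match needed
  Position 1 ('b'): matches sub[0] = 'b'
  Position 2 ('b'): no match needed
  Position 3 ('d'): matches sub[1] = 'd'
  Position 4 ('a'): matches sub[2] = 'a'
  Position 5 ('d'): no match needed
All 3 characters matched => is a subsequence

1


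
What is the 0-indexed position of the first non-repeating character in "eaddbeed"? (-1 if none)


Input: eaddbeed
Character frequencies:
  'a': 1
  'b': 1
  'd': 3
  'e': 3
Scanning left to right for freq == 1:
  Position 0 ('e'): freq=3, skip
  Position 1 ('a'): unique! => answer = 1

1


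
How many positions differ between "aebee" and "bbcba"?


Comparing "aebee" and "bbcba" position by position:
  Position 0: 'a' vs 'b' => DIFFER
  Position 1: 'e' vs 'b' => DIFFER
  Position 2: 'b' vs 'c' => DIFFER
  Position 3: 'e' vs 'b' => DIFFER
  Position 4: 'e' vs 'a' => DIFFER
Positions that differ: 5

5


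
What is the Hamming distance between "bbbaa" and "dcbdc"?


Comparing "bbbaa" and "dcbdc" position by position:
  Position 0: 'b' vs 'd' => differ
  Position 1: 'b' vs 'c' => differ
  Position 2: 'b' vs 'b' => same
  Position 3: 'a' vs 'd' => differ
  Position 4: 'a' vs 'c' => differ
Total differences (Hamming distance): 4

4


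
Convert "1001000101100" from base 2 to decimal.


Input: "1001000101100" in base 2
Positional expansion:
  Digit '1' (value 1) x 2^12 = 4096
  Digit '0' (value 0) x 2^11 = 0
  Digit '0' (value 0) x 2^10 = 0
  Digit '1' (value 1) x 2^9 = 512
  Digit '0' (value 0) x 2^8 = 0
  Digit '0' (value 0) x 2^7 = 0
  Digit '0' (value 0) x 2^6 = 0
  Digit '1' (value 1) x 2^5 = 32
  Digit '0' (value 0) x 2^4 = 0
  Digit '1' (value 1) x 2^3 = 8
  Digit '1' (value 1) x 2^2 = 4
  Digit '0' (value 0) x 2^1 = 0
  Digit '0' (value 0) x 2^0 = 0
Sum = 4652

4652


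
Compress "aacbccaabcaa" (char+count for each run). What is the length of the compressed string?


Input: aacbccaabcaa
Runs:
  'a' x 2 => "a2"
  'c' x 1 => "c1"
  'b' x 1 => "b1"
  'c' x 2 => "c2"
  'a' x 2 => "a2"
  'b' x 1 => "b1"
  'c' x 1 => "c1"
  'a' x 2 => "a2"
Compressed: "a2c1b1c2a2b1c1a2"
Compressed length: 16

16


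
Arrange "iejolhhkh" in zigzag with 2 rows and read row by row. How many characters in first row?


Zigzag "iejolhhkh" into 2 rows:
Placing characters:
  'i' => row 0
  'e' => row 1
  'j' => row 0
  'o' => row 1
  'l' => row 0
  'h' => row 1
  'h' => row 0
  'k' => row 1
  'h' => row 0
Rows:
  Row 0: "ijlhh"
  Row 1: "eohk"
First row length: 5

5


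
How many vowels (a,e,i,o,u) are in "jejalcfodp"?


Input: jejalcfodp
Checking each character:
  'j' at position 0: consonant
  'e' at position 1: vowel (running total: 1)
  'j' at position 2: consonant
  'a' at position 3: vowel (running total: 2)
  'l' at position 4: consonant
  'c' at position 5: consonant
  'f' at position 6: consonant
  'o' at position 7: vowel (running total: 3)
  'd' at position 8: consonant
  'p' at position 9: consonant
Total vowels: 3

3


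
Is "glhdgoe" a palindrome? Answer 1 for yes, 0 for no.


Input: glhdgoe
Reversed: eogdhlg
  Compare pos 0 ('g') with pos 6 ('e'): MISMATCH
  Compare pos 1 ('l') with pos 5 ('o'): MISMATCH
  Compare pos 2 ('h') with pos 4 ('g'): MISMATCH
Result: not a palindrome

0


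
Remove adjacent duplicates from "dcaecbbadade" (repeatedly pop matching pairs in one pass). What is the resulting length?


Input: dcaecbbadade
Stack-based adjacent duplicate removal:
  Read 'd': push. Stack: d
  Read 'c': push. Stack: dc
  Read 'a': push. Stack: dca
  Read 'e': push. Stack: dcae
  Read 'c': push. Stack: dcaec
  Read 'b': push. Stack: dcaecb
  Read 'b': matches stack top 'b' => pop. Stack: dcaec
  Read 'a': push. Stack: dcaeca
  Read 'd': push. Stack: dcaecad
  Read 'a': push. Stack: dcaecada
  Read 'd': push. Stack: dcaecadad
  Read 'e': push. Stack: dcaecadade
Final stack: "dcaecadade" (length 10)

10


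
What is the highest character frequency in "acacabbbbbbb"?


Input: acacabbbbbbb
Character counts:
  'a': 3
  'b': 7
  'c': 2
Maximum frequency: 7

7


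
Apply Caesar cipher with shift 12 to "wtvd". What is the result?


Caesar cipher: shift "wtvd" by 12
  'w' (pos 22) + 12 = pos 8 = 'i'
  't' (pos 19) + 12 = pos 5 = 'f'
  'v' (pos 21) + 12 = pos 7 = 'h'
  'd' (pos 3) + 12 = pos 15 = 'p'
Result: ifhp

ifhp


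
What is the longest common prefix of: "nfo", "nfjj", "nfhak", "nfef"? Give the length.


Words: nfo, nfjj, nfhak, nfef
  Position 0: all 'n' => match
  Position 1: all 'f' => match
  Position 2: ('o', 'j', 'h', 'e') => mismatch, stop
LCP = "nf" (length 2)

2


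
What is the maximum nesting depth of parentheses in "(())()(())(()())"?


Input: "(())()(())(()())"
Tracking depth:
  Position 0 '(': depth becomes 1
  Position 1 '(': depth becomes 2
  Position 2 ')': depth becomes 1
  Position 3 ')': depth becomes 0
  Position 4 '(': depth becomes 1
  Position 5 ')': depth becomes 0
  Position 6 '(': depth becomes 1
  Position 7 '(': depth becomes 2
  Position 8 ')': depth becomes 1
  Position 9 ')': depth becomes 0
  Position 10 '(': depth becomes 1
  Position 11 '(': depth becomes 2
  Position 12 ')': depth becomes 1
  Position 13 '(': depth becomes 2
  Position 14 ')': depth becomes 1
  Position 15 ')': depth becomes 0
Maximum depth reached: 2

2


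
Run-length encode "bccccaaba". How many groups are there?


Input: bccccaaba
Scanning for consecutive runs:
  Group 1: 'b' x 1 (positions 0-0)
  Group 2: 'c' x 4 (positions 1-4)
  Group 3: 'a' x 2 (positions 5-6)
  Group 4: 'b' x 1 (positions 7-7)
  Group 5: 'a' x 1 (positions 8-8)
Total groups: 5

5


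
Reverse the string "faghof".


Input: faghof
Reading characters right to left:
  Position 5: 'f'
  Position 4: 'o'
  Position 3: 'h'
  Position 2: 'g'
  Position 1: 'a'
  Position 0: 'f'
Reversed: fohgaf

fohgaf


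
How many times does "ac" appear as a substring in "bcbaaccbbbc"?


Searching for "ac" in "bcbaaccbbbc"
Scanning each position:
  Position 0: "bc" => no
  Position 1: "cb" => no
  Position 2: "ba" => no
  Position 3: "aa" => no
  Position 4: "ac" => MATCH
  Position 5: "cc" => no
  Position 6: "cb" => no
  Position 7: "bb" => no
  Position 8: "bb" => no
  Position 9: "bc" => no
Total occurrences: 1

1


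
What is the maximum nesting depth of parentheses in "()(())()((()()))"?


Input: "()(())()((()()))"
Tracking depth:
  Position 0 '(': depth becomes 1
  Position 1 ')': depth becomes 0
  Position 2 '(': depth becomes 1
  Position 3 '(': depth becomes 2
  Position 4 ')': depth becomes 1
  Position 5 ')': depth becomes 0
  Position 6 '(': depth becomes 1
  Position 7 ')': depth becomes 0
  Position 8 '(': depth becomes 1
  Position 9 '(': depth becomes 2
  Position 10 '(': depth becomes 3
  Position 11 ')': depth becomes 2
  Position 12 '(': depth becomes 3
  Position 13 ')': depth becomes 2
  Position 14 ')': depth becomes 1
  Position 15 ')': depth becomes 0
Maximum depth reached: 3

3


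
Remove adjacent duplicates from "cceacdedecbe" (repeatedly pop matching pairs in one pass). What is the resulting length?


Input: cceacdedecbe
Stack-based adjacent duplicate removal:
  Read 'c': push. Stack: c
  Read 'c': matches stack top 'c' => pop. Stack: (empty)
  Read 'e': push. Stack: e
  Read 'a': push. Stack: ea
  Read 'c': push. Stack: eac
  Read 'd': push. Stack: eacd
  Read 'e': push. Stack: eacde
  Read 'd': push. Stack: eacded
  Read 'e': push. Stack: eacdede
  Read 'c': push. Stack: eacdedec
  Read 'b': push. Stack: eacdedecb
  Read 'e': push. Stack: eacdedecbe
Final stack: "eacdedecbe" (length 10)

10


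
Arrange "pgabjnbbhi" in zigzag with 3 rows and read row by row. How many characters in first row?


Zigzag "pgabjnbbhi" into 3 rows:
Placing characters:
  'p' => row 0
  'g' => row 1
  'a' => row 2
  'b' => row 1
  'j' => row 0
  'n' => row 1
  'b' => row 2
  'b' => row 1
  'h' => row 0
  'i' => row 1
Rows:
  Row 0: "pjh"
  Row 1: "gbnbi"
  Row 2: "ab"
First row length: 3

3


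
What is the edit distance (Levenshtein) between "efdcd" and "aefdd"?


Computing edit distance: "efdcd" -> "aefdd"
DP table:
           a    e    f    d    d
      0    1    2    3    4    5
  e   1    1    1    2    3    4
  f   2    2    2    1    2    3
  d   3    3    3    2    1    2
  c   4    4    4    3    2    2
  d   5    5    5    4    3    2
Edit distance = dp[5][5] = 2

2


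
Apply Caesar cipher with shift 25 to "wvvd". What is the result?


Caesar cipher: shift "wvvd" by 25
  'w' (pos 22) + 25 = pos 21 = 'v'
  'v' (pos 21) + 25 = pos 20 = 'u'
  'v' (pos 21) + 25 = pos 20 = 'u'
  'd' (pos 3) + 25 = pos 2 = 'c'
Result: vuuc

vuuc


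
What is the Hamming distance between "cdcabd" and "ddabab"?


Comparing "cdcabd" and "ddabab" position by position:
  Position 0: 'c' vs 'd' => differ
  Position 1: 'd' vs 'd' => same
  Position 2: 'c' vs 'a' => differ
  Position 3: 'a' vs 'b' => differ
  Position 4: 'b' vs 'a' => differ
  Position 5: 'd' vs 'b' => differ
Total differences (Hamming distance): 5

5


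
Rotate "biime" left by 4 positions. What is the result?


Input: "biime", rotate left by 4
First 4 characters: "biim"
Remaining characters: "e"
Concatenate remaining + first: "e" + "biim" = "ebiim"

ebiim


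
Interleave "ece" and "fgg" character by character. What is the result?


Interleaving "ece" and "fgg":
  Position 0: 'e' from first, 'f' from second => "ef"
  Position 1: 'c' from first, 'g' from second => "cg"
  Position 2: 'e' from first, 'g' from second => "eg"
Result: efcgeg

efcgeg


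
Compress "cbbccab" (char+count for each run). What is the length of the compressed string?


Input: cbbccab
Runs:
  'c' x 1 => "c1"
  'b' x 2 => "b2"
  'c' x 2 => "c2"
  'a' x 1 => "a1"
  'b' x 1 => "b1"
Compressed: "c1b2c2a1b1"
Compressed length: 10

10


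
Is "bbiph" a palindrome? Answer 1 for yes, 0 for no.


Input: bbiph
Reversed: hpibb
  Compare pos 0 ('b') with pos 4 ('h'): MISMATCH
  Compare pos 1 ('b') with pos 3 ('p'): MISMATCH
Result: not a palindrome

0


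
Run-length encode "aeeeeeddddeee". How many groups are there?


Input: aeeeeeddddeee
Scanning for consecutive runs:
  Group 1: 'a' x 1 (positions 0-0)
  Group 2: 'e' x 5 (positions 1-5)
  Group 3: 'd' x 4 (positions 6-9)
  Group 4: 'e' x 3 (positions 10-12)
Total groups: 4

4


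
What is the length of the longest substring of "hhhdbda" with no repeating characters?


Input: "hhhdbda"
Sliding window (track last position of each char):
  Position 0 ('h'): window [0,0] length 1 -- new best
  Position 1 ('h'): repeat (last at 0), move window start to 1
  Position 1 ('h'): window [1,1] length 1
  Position 2 ('h'): repeat (last at 1), move window start to 2
  Position 2 ('h'): window [2,2] length 1
  Position 3 ('d'): window [2,3] length 2 -- new best
  Position 4 ('b'): window [2,4] length 3 -- new best
  Position 5 ('d'): repeat (last at 3), move window start to 4
  Position 5 ('d'): window [4,5] length 2
  Position 6 ('a'): window [4,6] length 3
Longest substring with no repeats: "hdb" with length 3

3


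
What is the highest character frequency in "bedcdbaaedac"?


Input: bedcdbaaedac
Character counts:
  'a': 3
  'b': 2
  'c': 2
  'd': 3
  'e': 2
Maximum frequency: 3

3


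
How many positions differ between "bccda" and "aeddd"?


Comparing "bccda" and "aeddd" position by position:
  Position 0: 'b' vs 'a' => DIFFER
  Position 1: 'c' vs 'e' => DIFFER
  Position 2: 'c' vs 'd' => DIFFER
  Position 3: 'd' vs 'd' => same
  Position 4: 'a' vs 'd' => DIFFER
Positions that differ: 4

4


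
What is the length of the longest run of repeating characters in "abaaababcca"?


Input: "abaaababcca"
Scanning for longest run:
  Position 1 ('b'): new char, reset run to 1
  Position 2 ('a'): new char, reset run to 1
  Position 3 ('a'): continues run of 'a', length=2
  Position 4 ('a'): continues run of 'a', length=3
  Position 5 ('b'): new char, reset run to 1
  Position 6 ('a'): new char, reset run to 1
  Position 7 ('b'): new char, reset run to 1
  Position 8 ('c'): new char, reset run to 1
  Position 9 ('c'): continues run of 'c', length=2
  Position 10 ('a'): new char, reset run to 1
Longest run: 'a' with length 3

3


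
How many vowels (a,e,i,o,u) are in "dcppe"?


Input: dcppe
Checking each character:
  'd' at position 0: consonant
  'c' at position 1: consonant
  'p' at position 2: consonant
  'p' at position 3: consonant
  'e' at position 4: vowel (running total: 1)
Total vowels: 1

1


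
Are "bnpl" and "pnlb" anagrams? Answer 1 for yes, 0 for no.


Strings: "bnpl", "pnlb"
Sorted first:  blnp
Sorted second: blnp
Sorted forms match => anagrams

1


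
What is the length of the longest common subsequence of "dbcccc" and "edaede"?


LCS of "dbcccc" and "edaede"
DP table:
           e    d    a    e    d    e
      0    0    0    0    0    0    0
  d   0    0    1    1    1    1    1
  b   0    0    1    1    1    1    1
  c   0    0    1    1    1    1    1
  c   0    0    1    1    1    1    1
  c   0    0    1    1    1    1    1
  c   0    0    1    1    1    1    1
LCS length = dp[6][6] = 1

1


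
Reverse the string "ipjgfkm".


Input: ipjgfkm
Reading characters right to left:
  Position 6: 'm'
  Position 5: 'k'
  Position 4: 'f'
  Position 3: 'g'
  Position 2: 'j'
  Position 1: 'p'
  Position 0: 'i'
Reversed: mkfgjpi

mkfgjpi


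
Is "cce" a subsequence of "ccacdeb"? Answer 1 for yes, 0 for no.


Check if "cce" is a subsequence of "ccacdeb"
Greedy scan:
  Position 0 ('c'): matches sub[0] = 'c'
  Position 1 ('c'): matches sub[1] = 'c'
  Position 2 ('a'): no match needed
  Position 3 ('c'): no match needed
  Position 4 ('d'): no match needed
  Position 5 ('e'): matches sub[2] = 'e'
  Position 6 ('b'): no match needed
All 3 characters matched => is a subsequence

1


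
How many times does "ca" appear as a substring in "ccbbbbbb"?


Searching for "ca" in "ccbbbbbb"
Scanning each position:
  Position 0: "cc" => no
  Position 1: "cb" => no
  Position 2: "bb" => no
  Position 3: "bb" => no
  Position 4: "bb" => no
  Position 5: "bb" => no
  Position 6: "bb" => no
Total occurrences: 0

0


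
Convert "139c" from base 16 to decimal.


Input: "139c" in base 16
Positional expansion:
  Digit '1' (value 1) x 16^3 = 4096
  Digit '3' (value 3) x 16^2 = 768
  Digit '9' (value 9) x 16^1 = 144
  Digit 'c' (value 12) x 16^0 = 12
Sum = 5020

5020


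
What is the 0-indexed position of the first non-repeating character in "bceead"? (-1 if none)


Input: bceead
Character frequencies:
  'a': 1
  'b': 1
  'c': 1
  'd': 1
  'e': 2
Scanning left to right for freq == 1:
  Position 0 ('b'): unique! => answer = 0

0


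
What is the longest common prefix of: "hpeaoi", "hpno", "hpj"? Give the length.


Words: hpeaoi, hpno, hpj
  Position 0: all 'h' => match
  Position 1: all 'p' => match
  Position 2: ('e', 'n', 'j') => mismatch, stop
LCP = "hp" (length 2)

2


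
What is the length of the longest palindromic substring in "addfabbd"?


Input: "addfabbd"
Checking substrings for palindromes:
  [1:3] "dd" (len 2) => palindrome
  [5:7] "bb" (len 2) => palindrome
Longest palindromic substring: "dd" with length 2

2


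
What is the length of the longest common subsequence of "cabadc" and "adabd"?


LCS of "cabadc" and "adabd"
DP table:
           a    d    a    b    d
      0    0    0    0    0    0
  c   0    0    0    0    0    0
  a   0    1    1    1    1    1
  b   0    1    1    1    2    2
  a   0    1    1    2    2    2
  d   0    1    2    2    2    3
  c   0    1    2    2    2    3
LCS length = dp[6][5] = 3

3


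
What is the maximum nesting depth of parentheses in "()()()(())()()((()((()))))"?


Input: "()()()(())()()((()((()))))"
Tracking depth:
  Position 0 '(': depth becomes 1
  Position 1 ')': depth becomes 0
  Position 2 '(': depth becomes 1
  Position 3 ')': depth becomes 0
  Position 4 '(': depth becomes 1
  Position 5 ')': depth becomes 0
  Position 6 '(': depth becomes 1
  Position 7 '(': depth becomes 2
  Position 8 ')': depth becomes 1
  Position 9 ')': depth becomes 0
  Position 10 '(': depth becomes 1
  Position 11 ')': depth becomes 0
  Position 12 '(': depth becomes 1
  Position 13 ')': depth becomes 0
  Position 14 '(': depth becomes 1
  Position 15 '(': depth becomes 2
  Position 16 '(': depth becomes 3
  Position 17 ')': depth becomes 2
  Position 18 '(': depth becomes 3
  Position 19 '(': depth becomes 4
  Position 20 '(': depth becomes 5
  Position 21 ')': depth becomes 4
  Position 22 ')': depth becomes 3
  Position 23 ')': depth becomes 2
  Position 24 ')': depth becomes 1
  Position 25 ')': depth becomes 0
Maximum depth reached: 5

5


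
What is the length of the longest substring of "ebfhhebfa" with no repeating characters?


Input: "ebfhhebfa"
Sliding window (track last position of each char):
  Position 0 ('e'): window [0,0] length 1 -- new best
  Position 1 ('b'): window [0,1] length 2 -- new best
  Position 2 ('f'): window [0,2] length 3 -- new best
  Position 3 ('h'): window [0,3] length 4 -- new best
  Position 4 ('h'): repeat (last at 3), move window start to 4
  Position 4 ('h'): window [4,4] length 1
  Position 5 ('e'): window [4,5] length 2
  Position 6 ('b'): window [4,6] length 3
  Position 7 ('f'): window [4,7] length 4
  Position 8 ('a'): window [4,8] length 5 -- new best
Longest substring with no repeats: "hebfa" with length 5

5


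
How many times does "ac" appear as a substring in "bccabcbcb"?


Searching for "ac" in "bccabcbcb"
Scanning each position:
  Position 0: "bc" => no
  Position 1: "cc" => no
  Position 2: "ca" => no
  Position 3: "ab" => no
  Position 4: "bc" => no
  Position 5: "cb" => no
  Position 6: "bc" => no
  Position 7: "cb" => no
Total occurrences: 0

0


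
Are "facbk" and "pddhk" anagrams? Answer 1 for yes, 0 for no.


Strings: "facbk", "pddhk"
Sorted first:  abcfk
Sorted second: ddhkp
Differ at position 0: 'a' vs 'd' => not anagrams

0


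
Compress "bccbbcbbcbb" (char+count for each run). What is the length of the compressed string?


Input: bccbbcbbcbb
Runs:
  'b' x 1 => "b1"
  'c' x 2 => "c2"
  'b' x 2 => "b2"
  'c' x 1 => "c1"
  'b' x 2 => "b2"
  'c' x 1 => "c1"
  'b' x 2 => "b2"
Compressed: "b1c2b2c1b2c1b2"
Compressed length: 14

14


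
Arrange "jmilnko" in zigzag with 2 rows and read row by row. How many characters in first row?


Zigzag "jmilnko" into 2 rows:
Placing characters:
  'j' => row 0
  'm' => row 1
  'i' => row 0
  'l' => row 1
  'n' => row 0
  'k' => row 1
  'o' => row 0
Rows:
  Row 0: "jino"
  Row 1: "mlk"
First row length: 4

4


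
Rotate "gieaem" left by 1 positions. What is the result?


Input: "gieaem", rotate left by 1
First 1 characters: "g"
Remaining characters: "ieaem"
Concatenate remaining + first: "ieaem" + "g" = "ieaemg"

ieaemg


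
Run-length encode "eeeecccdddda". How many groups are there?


Input: eeeecccdddda
Scanning for consecutive runs:
  Group 1: 'e' x 4 (positions 0-3)
  Group 2: 'c' x 3 (positions 4-6)
  Group 3: 'd' x 4 (positions 7-10)
  Group 4: 'a' x 1 (positions 11-11)
Total groups: 4

4


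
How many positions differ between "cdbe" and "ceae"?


Comparing "cdbe" and "ceae" position by position:
  Position 0: 'c' vs 'c' => same
  Position 1: 'd' vs 'e' => DIFFER
  Position 2: 'b' vs 'a' => DIFFER
  Position 3: 'e' vs 'e' => same
Positions that differ: 2

2


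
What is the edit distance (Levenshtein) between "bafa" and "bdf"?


Computing edit distance: "bafa" -> "bdf"
DP table:
           b    d    f
      0    1    2    3
  b   1    0    1    2
  a   2    1    1    2
  f   3    2    2    1
  a   4    3    3    2
Edit distance = dp[4][3] = 2

2


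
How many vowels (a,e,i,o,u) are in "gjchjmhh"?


Input: gjchjmhh
Checking each character:
  'g' at position 0: consonant
  'j' at position 1: consonant
  'c' at position 2: consonant
  'h' at position 3: consonant
  'j' at position 4: consonant
  'm' at position 5: consonant
  'h' at position 6: consonant
  'h' at position 7: consonant
Total vowels: 0

0


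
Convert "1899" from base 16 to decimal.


Input: "1899" in base 16
Positional expansion:
  Digit '1' (value 1) x 16^3 = 4096
  Digit '8' (value 8) x 16^2 = 2048
  Digit '9' (value 9) x 16^1 = 144
  Digit '9' (value 9) x 16^0 = 9
Sum = 6297

6297


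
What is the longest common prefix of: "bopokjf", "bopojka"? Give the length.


Words: bopokjf, bopojka
  Position 0: all 'b' => match
  Position 1: all 'o' => match
  Position 2: all 'p' => match
  Position 3: all 'o' => match
  Position 4: ('k', 'j') => mismatch, stop
LCP = "bopo" (length 4)

4


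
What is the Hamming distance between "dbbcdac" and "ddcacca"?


Comparing "dbbcdac" and "ddcacca" position by position:
  Position 0: 'd' vs 'd' => same
  Position 1: 'b' vs 'd' => differ
  Position 2: 'b' vs 'c' => differ
  Position 3: 'c' vs 'a' => differ
  Position 4: 'd' vs 'c' => differ
  Position 5: 'a' vs 'c' => differ
  Position 6: 'c' vs 'a' => differ
Total differences (Hamming distance): 6

6


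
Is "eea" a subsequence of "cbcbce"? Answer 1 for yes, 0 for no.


Check if "eea" is a subsequence of "cbcbce"
Greedy scan:
  Position 0 ('c'): no match needed
  Position 1 ('b'): no match needed
  Position 2 ('c'): no match needed
  Position 3 ('b'): no match needed
  Position 4 ('c'): no match needed
  Position 5 ('e'): matches sub[0] = 'e'
Only matched 1/3 characters => not a subsequence

0


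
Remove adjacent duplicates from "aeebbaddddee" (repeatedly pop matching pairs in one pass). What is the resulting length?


Input: aeebbaddddee
Stack-based adjacent duplicate removal:
  Read 'a': push. Stack: a
  Read 'e': push. Stack: ae
  Read 'e': matches stack top 'e' => pop. Stack: a
  Read 'b': push. Stack: ab
  Read 'b': matches stack top 'b' => pop. Stack: a
  Read 'a': matches stack top 'a' => pop. Stack: (empty)
  Read 'd': push. Stack: d
  Read 'd': matches stack top 'd' => pop. Stack: (empty)
  Read 'd': push. Stack: d
  Read 'd': matches stack top 'd' => pop. Stack: (empty)
  Read 'e': push. Stack: e
  Read 'e': matches stack top 'e' => pop. Stack: (empty)
Final stack: "" (length 0)

0


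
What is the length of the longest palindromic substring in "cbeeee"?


Input: "cbeeee"
Checking substrings for palindromes:
  [2:6] "eeee" (len 4) => palindrome
  [2:5] "eee" (len 3) => palindrome
  [3:6] "eee" (len 3) => palindrome
  [2:4] "ee" (len 2) => palindrome
  [3:5] "ee" (len 2) => palindrome
  [4:6] "ee" (len 2) => palindrome
Longest palindromic substring: "eeee" with length 4

4


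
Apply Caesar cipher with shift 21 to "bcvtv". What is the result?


Caesar cipher: shift "bcvtv" by 21
  'b' (pos 1) + 21 = pos 22 = 'w'
  'c' (pos 2) + 21 = pos 23 = 'x'
  'v' (pos 21) + 21 = pos 16 = 'q'
  't' (pos 19) + 21 = pos 14 = 'o'
  'v' (pos 21) + 21 = pos 16 = 'q'
Result: wxqoq

wxqoq


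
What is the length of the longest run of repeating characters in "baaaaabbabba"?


Input: "baaaaabbabba"
Scanning for longest run:
  Position 1 ('a'): new char, reset run to 1
  Position 2 ('a'): continues run of 'a', length=2
  Position 3 ('a'): continues run of 'a', length=3
  Position 4 ('a'): continues run of 'a', length=4
  Position 5 ('a'): continues run of 'a', length=5
  Position 6 ('b'): new char, reset run to 1
  Position 7 ('b'): continues run of 'b', length=2
  Position 8 ('a'): new char, reset run to 1
  Position 9 ('b'): new char, reset run to 1
  Position 10 ('b'): continues run of 'b', length=2
  Position 11 ('a'): new char, reset run to 1
Longest run: 'a' with length 5

5
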